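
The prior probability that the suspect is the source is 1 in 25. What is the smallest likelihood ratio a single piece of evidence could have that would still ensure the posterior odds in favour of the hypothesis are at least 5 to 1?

120

Prior odds = 0.04/0.96 = 1/24.
Target odds = 5.
Required Bayes factor = 5 ÷ (1/24) = 120.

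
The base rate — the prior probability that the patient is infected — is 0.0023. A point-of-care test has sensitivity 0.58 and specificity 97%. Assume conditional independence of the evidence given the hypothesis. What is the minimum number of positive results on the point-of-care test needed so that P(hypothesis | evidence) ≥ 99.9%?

Prior odds: 0.0023 ÷ 0.9977 = 23/9977.
False-positive rate = 1 − 0.97 = 0.03; likelihood ratio of a positive = 0.58/0.03 = 58/3.
Target odds: 0.999 ÷ 0.001 = 999.
Need (23/9977) × (58/3)ⁿ ≥ 999, i.e. (58/3)ⁿ ≥ 9967023/23.
(58/3)⁴ = 11316496/81 falls short of 9967023/23 but (58/3)⁵ = 656356768/243 reaches it, so n = 5.

5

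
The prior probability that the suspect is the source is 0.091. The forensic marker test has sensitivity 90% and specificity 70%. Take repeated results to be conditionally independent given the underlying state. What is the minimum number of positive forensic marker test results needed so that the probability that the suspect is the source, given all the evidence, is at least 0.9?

5

Prior odds = 0.091/0.909 = 91/909.
False-positive rate = 1 − 0.7 = 0.3; likelihood ratio of a positive = 0.9/0.3 = 3.
Target odds: 0.9 ÷ 0.1 = 9.
Require 3ⁿ ≥ 9 ÷ (91/909) = 8181/91.
3⁴ = 81 falls short of 8181/91 but 3⁵ = 243 reaches it, so n = 5.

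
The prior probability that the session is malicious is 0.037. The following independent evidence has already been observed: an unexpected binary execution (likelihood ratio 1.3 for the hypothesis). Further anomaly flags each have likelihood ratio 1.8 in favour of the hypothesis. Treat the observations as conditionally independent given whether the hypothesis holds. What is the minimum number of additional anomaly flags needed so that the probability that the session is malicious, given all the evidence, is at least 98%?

12

Prior odds = 0.037/0.963 = 37/963.
Bayes factor of the evidence already in hand = 1.3.
Odds after that evidence = (37/963) × 1.3 = 481/9630.
Target odds = 0.98/0.02 = 49.
Need 1.8ⁿ ≥ 49 ÷ (481/9630) = 471870/481.
1.8¹¹ ≈642.684 falls short of 471870/481 but 1.8¹² ≈1156.83 reaches it, so n = 12.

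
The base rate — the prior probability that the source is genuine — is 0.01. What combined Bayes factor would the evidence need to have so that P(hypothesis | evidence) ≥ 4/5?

Prior odds = 0.01/0.99 = 1/99.
Target odds = 0.8/0.2 = 4.
Required Bayes factor = 4 ÷ (1/99) = 396.

396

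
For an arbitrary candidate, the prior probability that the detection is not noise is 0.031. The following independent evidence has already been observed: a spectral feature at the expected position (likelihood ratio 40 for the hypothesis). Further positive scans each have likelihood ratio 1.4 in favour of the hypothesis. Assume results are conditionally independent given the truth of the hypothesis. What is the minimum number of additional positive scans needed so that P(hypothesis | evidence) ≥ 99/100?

Prior odds = 0.031/0.969 = 31/969.
Bayes factor of the evidence already in hand = 40.
Odds after that evidence = (31/969) × 40 = 1240/969.
Target odds = 0.99/0.01 = 99.
Need 1.4ⁿ ≥ 99 ÷ (1240/969) = 95931/1240.
1.4¹² ≈56.6939 falls short of 95931/1240 but 1.4¹³ ≈79.3715 reaches it, so n = 13.

13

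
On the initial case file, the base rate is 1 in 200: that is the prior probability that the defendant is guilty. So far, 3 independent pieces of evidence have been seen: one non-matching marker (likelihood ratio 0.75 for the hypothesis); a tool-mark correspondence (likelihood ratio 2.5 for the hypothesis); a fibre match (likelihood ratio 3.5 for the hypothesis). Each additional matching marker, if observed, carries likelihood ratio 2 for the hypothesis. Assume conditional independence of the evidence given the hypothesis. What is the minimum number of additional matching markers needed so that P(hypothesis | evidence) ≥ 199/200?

Prior odds = 0.005/0.995 = 1/199.
Combined Bayes factor of the evidence already in hand = 0.75 × 2.5 × 3.5 = 6.5625.
Odds after that evidence = (1/199) × 6.5625 = 105/3184.
Target odds = 0.995/0.005 = 199.
Need 2ⁿ ≥ 199 ÷ (105/3184) = 633616/105.
2¹² = 4096 falls short of 633616/105 but 2¹³ = 8192 reaches it, so n = 13.

13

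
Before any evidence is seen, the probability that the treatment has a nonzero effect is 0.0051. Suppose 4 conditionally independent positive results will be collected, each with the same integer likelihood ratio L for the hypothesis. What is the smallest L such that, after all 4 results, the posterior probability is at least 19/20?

Prior odds = 0.0051/0.9949 = 51/9949.
Target odds = 0.95/0.05 = 19.
Need L⁴ ≥ 19 ÷ (51/9949) = 189031/51.
7⁴ = 2401 < 189031/51 ≤ 4096 = 8⁴, so L = 8.

8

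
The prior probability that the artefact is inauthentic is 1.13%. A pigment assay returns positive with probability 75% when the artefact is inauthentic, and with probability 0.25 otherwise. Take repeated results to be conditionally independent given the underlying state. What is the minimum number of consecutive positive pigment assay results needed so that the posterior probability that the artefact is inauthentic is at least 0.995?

9

Prior odds = 0.0113/0.9887 = 113/9887.
Likelihood ratio of a positive result = 0.75/0.25 = 3.
Target posterior odds = 0.995/0.005 = 199.
Need (113/9887) × 3ⁿ ≥ 199, i.e. 3ⁿ ≥ 1967513/113.
3⁸ = 6561 falls short of 1967513/113 but 3⁹ = 19683 reaches it, so n = 9.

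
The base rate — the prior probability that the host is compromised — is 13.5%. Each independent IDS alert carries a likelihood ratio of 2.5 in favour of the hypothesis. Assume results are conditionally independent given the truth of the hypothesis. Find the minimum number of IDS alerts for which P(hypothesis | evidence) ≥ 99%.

Prior odds = 0.135/0.865 = 27/173.
Likelihood ratio per IDS alert = 2.5.
Target posterior odds = 0.99/0.01 = 99.
Need (27/173) × 2.5ⁿ ≥ 99, i.e. 2.5ⁿ ≥ 1903/3.
2.5⁷ = 610.3515625 falls short of 1903/3 but 2.5⁸ = 390625/256 reaches it, so n = 8.

8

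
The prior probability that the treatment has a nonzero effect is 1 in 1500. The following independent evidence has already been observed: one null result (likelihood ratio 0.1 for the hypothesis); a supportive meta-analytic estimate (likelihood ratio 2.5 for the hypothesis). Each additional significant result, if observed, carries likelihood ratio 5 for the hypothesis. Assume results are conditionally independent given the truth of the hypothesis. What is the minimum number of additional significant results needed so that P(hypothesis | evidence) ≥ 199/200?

Prior odds = (1/1500)/(1499/1500) = 1/1499.
Combined Bayes factor of the evidence already in hand = 0.1 × 2.5 = 0.25.
Odds after that evidence = (1/1499) × 0.25 = 1/5996.
Target odds = 0.995/0.005 = 199.
Need 5ⁿ ≥ 199 ÷ (1/5996) = 1193204.
5⁸ = 390625 falls short of 1193204 but 5⁹ = 1953125 reaches it, so n = 9.

9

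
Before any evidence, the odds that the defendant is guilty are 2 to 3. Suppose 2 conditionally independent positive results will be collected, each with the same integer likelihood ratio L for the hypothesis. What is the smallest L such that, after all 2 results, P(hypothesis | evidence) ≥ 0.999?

Prior odds = 2/3.
Target odds = 0.999/0.001 = 999.
Need L² ≥ 999 ÷ (2/3) = 1498.5.
38² = 1444 < 1498.5 ≤ 1521 = 39², so L = 39.

39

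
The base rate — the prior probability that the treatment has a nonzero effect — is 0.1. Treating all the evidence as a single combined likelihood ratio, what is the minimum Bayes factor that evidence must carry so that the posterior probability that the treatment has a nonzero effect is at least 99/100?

Prior odds = 0.1/0.9 = 1/9.
Target odds = 0.99/0.01 = 99.
Required Bayes factor = 99 ÷ (1/9) = 891.

891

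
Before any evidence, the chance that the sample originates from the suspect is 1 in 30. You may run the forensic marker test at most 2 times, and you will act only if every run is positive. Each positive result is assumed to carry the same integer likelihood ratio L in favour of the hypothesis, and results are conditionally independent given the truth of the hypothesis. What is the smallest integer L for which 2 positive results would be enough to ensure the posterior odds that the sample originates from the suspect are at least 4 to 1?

11

Prior odds = (1/30)/(29/30) = 1/29.
Target odds = 4.
Need L² ≥ 4 ÷ (1/29) = 116.
10² = 100 < 116 ≤ 121 = 11², so L = 11.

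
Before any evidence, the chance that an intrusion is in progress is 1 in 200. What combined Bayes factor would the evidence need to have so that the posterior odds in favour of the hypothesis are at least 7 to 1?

1393

Prior odds = 0.005/0.995 = 1/199.
Target odds = 7.
Required Bayes factor = 7 ÷ (1/199) = 1393.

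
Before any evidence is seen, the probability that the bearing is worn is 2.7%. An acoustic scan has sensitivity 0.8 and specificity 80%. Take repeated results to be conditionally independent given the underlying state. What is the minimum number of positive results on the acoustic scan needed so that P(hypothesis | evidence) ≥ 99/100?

6

Prior odds = 0.027/0.973 = 27/973.
False-positive rate = 1 − 0.8 = 0.2; likelihood ratio of a positive = 0.8/0.2 = 4.
Target posterior odds = 0.99/0.01 = 99.
Require 4ⁿ ≥ 99 ÷ (27/973) = 10703/3.
4⁵ = 1024 falls short of 10703/3 but 4⁶ = 4096 reaches it, so n = 6.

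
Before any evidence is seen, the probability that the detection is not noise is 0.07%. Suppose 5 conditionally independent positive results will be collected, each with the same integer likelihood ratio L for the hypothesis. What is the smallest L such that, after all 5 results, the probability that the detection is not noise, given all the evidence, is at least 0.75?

6

Prior odds = 0.0007/0.9993 = 7/9993.
Target odds = 0.75/0.25 = 3.
Need L⁵ ≥ 3 ÷ (7/9993) = 29979/7.
5⁵ = 3125 < 29979/7 ≤ 7776 = 6⁵, so L = 6.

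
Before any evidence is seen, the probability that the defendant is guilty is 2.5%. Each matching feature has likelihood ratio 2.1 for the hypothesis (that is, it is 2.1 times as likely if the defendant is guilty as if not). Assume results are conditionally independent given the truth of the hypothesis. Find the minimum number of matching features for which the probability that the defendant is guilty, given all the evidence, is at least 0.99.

12

Prior odds = 0.025/0.975 = 1/39.
Likelihood ratio per matching feature = 2.1.
Target odds: 0.99 ÷ 0.01 = 99.
Require 2.1ⁿ ≥ 99 ÷ (1/39) = 3861.
2.1¹¹ ≈3502.78 falls short of 3861 but 2.1¹² ≈7355.83 reaches it, so n = 12.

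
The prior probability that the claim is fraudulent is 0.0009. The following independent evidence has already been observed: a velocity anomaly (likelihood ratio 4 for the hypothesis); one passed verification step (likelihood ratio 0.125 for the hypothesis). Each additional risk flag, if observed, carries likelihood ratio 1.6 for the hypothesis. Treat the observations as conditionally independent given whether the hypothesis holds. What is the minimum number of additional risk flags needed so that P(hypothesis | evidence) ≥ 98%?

Prior odds = 0.0009/0.9991 = 9/9991.
Combined Bayes factor of the evidence already in hand = 4 × 0.125 = 0.5.
Odds after that evidence = (9/9991) × 0.5 = 9/19982.
Target odds = 0.98/0.02 = 49.
Need 1.6ⁿ ≥ 49 ÷ (9/19982) = 979118/9.
1.6²⁴ ≈79228.2 falls short of 979118/9 but 1.6²⁵ ≈126765 reaches it, so n = 25.

25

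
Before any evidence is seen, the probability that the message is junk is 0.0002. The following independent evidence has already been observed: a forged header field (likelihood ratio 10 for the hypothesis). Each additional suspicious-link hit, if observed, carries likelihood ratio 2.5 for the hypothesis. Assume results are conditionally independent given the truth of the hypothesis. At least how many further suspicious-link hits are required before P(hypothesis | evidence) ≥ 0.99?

Prior odds = 0.0002/0.9998 = 1/4999.
Bayes factor of the evidence already in hand = 10.
Odds after that evidence = (1/4999) × 10 = 10/4999.
Target odds = 0.99/0.01 = 99.
Need 2.5ⁿ ≥ 99 ÷ (10/4999) = 49490.1.
2.5¹¹ = 48828125/2048 falls short of 49490.1 but 2.5¹² = 244140625/4096 reaches it, so n = 12.

12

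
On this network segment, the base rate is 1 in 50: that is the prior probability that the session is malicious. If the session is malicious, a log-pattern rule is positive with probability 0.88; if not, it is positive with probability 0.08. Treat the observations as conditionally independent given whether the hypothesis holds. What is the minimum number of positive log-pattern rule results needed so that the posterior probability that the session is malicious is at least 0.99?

4

Prior odds: 0.02 ÷ 0.98 = 1/49.
Likelihood ratio of a positive = 0.88/0.08 = 11.
Target posterior odds = 0.99/0.01 = 99.
Require 11ⁿ ≥ 99 ÷ (1/49) = 4851.
11³ = 1331 falls short of 4851 but 11⁴ = 14641 reaches it, so n = 4.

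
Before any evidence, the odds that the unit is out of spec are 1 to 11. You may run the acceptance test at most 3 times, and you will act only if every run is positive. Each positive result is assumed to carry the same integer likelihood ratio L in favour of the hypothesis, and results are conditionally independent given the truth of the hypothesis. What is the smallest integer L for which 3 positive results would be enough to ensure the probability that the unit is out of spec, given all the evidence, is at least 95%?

Prior odds = 1/11.
Target odds = 0.95/0.05 = 19.
Need L³ ≥ 19 ÷ (1/11) = 209.
5³ = 125 < 209 ≤ 216 = 6³, so L = 6.

6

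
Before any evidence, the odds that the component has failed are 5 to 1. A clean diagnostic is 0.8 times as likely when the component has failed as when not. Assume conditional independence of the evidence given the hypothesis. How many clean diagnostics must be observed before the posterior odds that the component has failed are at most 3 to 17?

15

Prior odds = 5.
Likelihood ratio per clean diagnostic = 0.8.
Target odds = 3/17.
Require 0.8ⁿ ≤ 3/17 ÷ 5 = 3/85.
0.8¹⁴ ≈0.0439805 is still above 3/85 but 0.8¹⁵ ≈0.0351844 is at or below it, so n = 15.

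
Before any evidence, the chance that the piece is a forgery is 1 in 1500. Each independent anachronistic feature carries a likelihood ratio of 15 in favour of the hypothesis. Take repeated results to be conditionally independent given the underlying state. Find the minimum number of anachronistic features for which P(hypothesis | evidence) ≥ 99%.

Prior odds: (1/1500) ÷ (1499/1500) = 1/1499.
Likelihood ratio per anachronistic feature = 15.
Target odds: 0.99 ÷ 0.01 = 99.
Need (1/1499) × 15ⁿ ≥ 99, i.e. 15ⁿ ≥ 148401.
15⁴ = 50625 falls short of 148401 but 15⁵ = 759375 reaches it, so n = 5.

5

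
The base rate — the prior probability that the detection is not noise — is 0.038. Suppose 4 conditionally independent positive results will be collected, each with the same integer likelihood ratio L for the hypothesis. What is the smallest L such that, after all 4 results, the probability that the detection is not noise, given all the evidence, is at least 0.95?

Prior odds = 0.038/0.962 = 19/481.
Target odds = 0.95/0.05 = 19.
Need L⁴ ≥ 19 ÷ (19/481) = 481.
4⁴ = 256 < 481 ≤ 625 = 5⁴, so L = 5.

5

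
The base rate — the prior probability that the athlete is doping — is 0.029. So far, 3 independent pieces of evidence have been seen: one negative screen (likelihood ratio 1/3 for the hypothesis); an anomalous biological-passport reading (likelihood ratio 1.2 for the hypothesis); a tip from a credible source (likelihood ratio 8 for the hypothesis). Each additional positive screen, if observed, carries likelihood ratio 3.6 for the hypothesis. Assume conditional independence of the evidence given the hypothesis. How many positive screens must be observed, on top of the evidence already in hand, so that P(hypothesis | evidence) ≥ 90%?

Prior odds = 0.029/0.971 = 29/971.
Combined Bayes factor of the evidence already in hand = (1/3) × 1.2 × 8 = 3.2.
Odds after that evidence = (29/971) × 3.2 = 464/4855.
Target odds = 0.9/0.1 = 9.
Need 3.6ⁿ ≥ 9 ÷ (464/4855) = 43695/464.
3.6³ = 46.656 falls short of 43695/464 but 3.6⁴ = 167.9616 reaches it, so n = 4.

4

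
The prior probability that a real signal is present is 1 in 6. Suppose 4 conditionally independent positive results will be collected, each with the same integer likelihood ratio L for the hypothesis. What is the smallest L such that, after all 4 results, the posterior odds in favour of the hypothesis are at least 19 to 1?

Prior odds = (1/6)/(5/6) = 0.2.
Target odds = 19.
Need L⁴ ≥ 19 ÷ 0.2 = 95.
3⁴ = 81 < 95 ≤ 256 = 4⁴, so L = 4.

4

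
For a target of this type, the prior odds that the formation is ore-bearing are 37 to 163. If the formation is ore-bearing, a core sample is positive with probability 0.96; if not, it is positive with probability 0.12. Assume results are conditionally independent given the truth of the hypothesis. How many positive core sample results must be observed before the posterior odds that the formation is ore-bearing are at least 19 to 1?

3

Prior odds = 37/163.
Likelihood ratio of a positive = 0.96/0.12 = 8.
Target odds = 19.
Require 8ⁿ ≥ 19 ÷ (37/163) = 3097/37.
8² = 64 falls short of 3097/37 but 8³ = 512 reaches it, so n = 3.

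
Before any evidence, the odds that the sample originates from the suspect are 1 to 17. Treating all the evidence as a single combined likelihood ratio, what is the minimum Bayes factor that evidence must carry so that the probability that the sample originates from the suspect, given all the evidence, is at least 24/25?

Prior odds = 1/17.
Target odds = 0.96/0.04 = 24.
Required Bayes factor = 24 ÷ (1/17) = 408.

408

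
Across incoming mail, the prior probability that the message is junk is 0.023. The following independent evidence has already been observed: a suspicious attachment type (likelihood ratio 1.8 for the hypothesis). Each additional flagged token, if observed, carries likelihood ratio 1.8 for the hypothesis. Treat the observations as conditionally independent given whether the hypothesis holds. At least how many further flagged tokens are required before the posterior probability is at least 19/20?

11

Prior odds = 0.023/0.977 = 23/977.
Bayes factor of the evidence already in hand = 1.8.
Odds after that evidence = (23/977) × 1.8 = 207/4885.
Target odds = 0.95/0.05 = 19.
Need 1.8ⁿ ≥ 19 ÷ (207/4885) = 92815/207.
1.8¹⁰ ≈357.047 falls short of 92815/207 but 1.8¹¹ ≈642.684 reaches it, so n = 11.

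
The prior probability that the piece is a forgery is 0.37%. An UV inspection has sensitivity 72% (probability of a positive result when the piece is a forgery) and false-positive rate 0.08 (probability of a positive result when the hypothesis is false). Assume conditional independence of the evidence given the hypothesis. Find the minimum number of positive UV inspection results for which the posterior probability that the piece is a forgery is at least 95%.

Prior odds = 0.0037/0.9963 = 37/9963.
Likelihood ratio of a positive result = 0.72/0.08 = 9.
Target posterior odds = 0.95/0.05 = 19.
Need (37/9963) × 9ⁿ ≥ 19, i.e. 9ⁿ ≥ 189297/37.
9³ = 729 falls short of 189297/37 but 9⁴ = 6561 reaches it, so n = 4.

4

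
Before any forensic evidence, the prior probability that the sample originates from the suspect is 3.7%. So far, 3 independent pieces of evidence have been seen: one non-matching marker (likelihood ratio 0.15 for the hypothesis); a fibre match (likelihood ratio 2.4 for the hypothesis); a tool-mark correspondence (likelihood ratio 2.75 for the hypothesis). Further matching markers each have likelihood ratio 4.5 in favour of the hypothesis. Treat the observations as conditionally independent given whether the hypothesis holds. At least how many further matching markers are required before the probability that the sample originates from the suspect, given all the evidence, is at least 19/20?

Prior odds = 0.037/0.963 = 37/963.
Combined Bayes factor of the evidence already in hand = 0.15 × 2.4 × 2.75 = 0.99.
Odds after that evidence = (37/963) × 0.99 = 407/10700.
Target odds = 0.95/0.05 = 19.
Need 4.5ⁿ ≥ 19 ÷ (407/10700) = 203300/407.
4.5⁴ = 410.0625 falls short of 203300/407 but 4.5⁵ = 1845.28125 reaches it, so n = 5.

5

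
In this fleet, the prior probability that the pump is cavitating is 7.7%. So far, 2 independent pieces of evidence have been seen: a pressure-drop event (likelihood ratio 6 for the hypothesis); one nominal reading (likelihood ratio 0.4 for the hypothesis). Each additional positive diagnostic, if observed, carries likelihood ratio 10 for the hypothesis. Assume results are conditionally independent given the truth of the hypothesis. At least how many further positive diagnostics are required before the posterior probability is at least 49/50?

Prior odds = 0.077/0.923 = 77/923.
Combined Bayes factor of the evidence already in hand = 6 × 0.4 = 2.4.
Odds after that evidence = (77/923) × 2.4 = 924/4615.
Target odds = 0.98/0.02 = 49.
Need 10ⁿ ≥ 49 ÷ (924/4615) = 32305/132.
10² = 100 falls short of 32305/132 but 10³ = 1000 reaches it, so n = 3.

3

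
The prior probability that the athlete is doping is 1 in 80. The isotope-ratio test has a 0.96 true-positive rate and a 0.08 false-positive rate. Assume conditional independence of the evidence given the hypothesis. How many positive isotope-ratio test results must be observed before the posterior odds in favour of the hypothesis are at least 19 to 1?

3

Prior odds: 0.0125 ÷ 0.9875 = 1/79.
Likelihood ratio of a positive result = 0.96/0.08 = 12.
Target odds = 19.
Need (1/79) × 12ⁿ ≥ 19, i.e. 12ⁿ ≥ 1501.
12² = 144 falls short of 1501 but 12³ = 1728 reaches it, so n = 3.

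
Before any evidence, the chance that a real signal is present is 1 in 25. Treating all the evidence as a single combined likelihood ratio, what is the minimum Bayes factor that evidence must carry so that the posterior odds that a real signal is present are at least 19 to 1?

Prior odds = 0.04/0.96 = 1/24.
Target odds = 19.
Required Bayes factor = 19 ÷ (1/24) = 456.

456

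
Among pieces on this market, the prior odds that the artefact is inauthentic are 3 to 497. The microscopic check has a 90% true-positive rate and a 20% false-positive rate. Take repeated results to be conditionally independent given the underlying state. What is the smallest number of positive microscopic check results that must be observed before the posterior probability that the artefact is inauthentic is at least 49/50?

6

Prior odds = 3/497.
Likelihood ratio of a positive result = 0.9/0.2 = 4.5.
Target posterior odds = 0.98/0.02 = 49.
Require 4.5ⁿ ≥ 49 ÷ (3/497) = 24353/3.
4.5⁵ = 1845.28125 falls short of 24353/3 but 4.5⁶ = 8303.765625 reaches it, so n = 6.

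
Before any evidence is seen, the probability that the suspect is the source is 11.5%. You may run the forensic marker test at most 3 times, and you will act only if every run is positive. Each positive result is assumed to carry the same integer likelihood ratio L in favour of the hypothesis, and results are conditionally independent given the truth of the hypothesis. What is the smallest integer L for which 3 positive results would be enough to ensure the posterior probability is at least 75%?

Prior odds = 0.115/0.885 = 23/177.
Target odds = 0.75/0.25 = 3.
Need L³ ≥ 3 ÷ (23/177) = 531/23.
2³ = 8 < 531/23 ≤ 27 = 3³, so L = 3.

3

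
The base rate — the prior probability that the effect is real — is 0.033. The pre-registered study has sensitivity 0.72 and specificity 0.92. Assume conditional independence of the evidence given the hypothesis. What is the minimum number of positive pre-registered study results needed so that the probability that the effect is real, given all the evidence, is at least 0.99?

4

Prior odds = 0.033/0.967 = 33/967.
False-positive rate = 1 − 0.92 = 0.08; likelihood ratio of a positive = 0.72/0.08 = 9.
Target posterior odds = 0.99/0.01 = 99.
Need (33/967) × 9ⁿ ≥ 99, i.e. 9ⁿ ≥ 2901.
9³ = 729 falls short of 2901 but 9⁴ = 6561 reaches it, so n = 4.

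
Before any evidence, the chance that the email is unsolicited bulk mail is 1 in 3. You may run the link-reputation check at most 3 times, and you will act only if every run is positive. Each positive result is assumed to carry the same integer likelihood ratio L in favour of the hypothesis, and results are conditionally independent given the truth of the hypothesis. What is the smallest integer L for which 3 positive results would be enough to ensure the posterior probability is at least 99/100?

Prior odds = (1/3)/(2/3) = 0.5.
Target odds = 0.99/0.01 = 99.
Need L³ ≥ 99 ÷ 0.5 = 198.
5³ = 125 < 198 ≤ 216 = 6³, so L = 6.

6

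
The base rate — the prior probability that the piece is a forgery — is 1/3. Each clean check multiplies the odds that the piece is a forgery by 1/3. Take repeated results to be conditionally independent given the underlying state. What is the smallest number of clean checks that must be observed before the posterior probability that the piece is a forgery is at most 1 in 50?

3

Prior odds = (1/3)/(2/3) = 0.5.
Likelihood ratio per clean check = 1/3.
Target posterior odds = 0.02/0.98 = 1/49.
Require (1/3)ⁿ ≤ 1/49 ÷ 0.5 = 2/49.
(1/3)² = 1/9 is still above 2/49 but (1/3)³ = 1/27 is at or below it, so n = 3.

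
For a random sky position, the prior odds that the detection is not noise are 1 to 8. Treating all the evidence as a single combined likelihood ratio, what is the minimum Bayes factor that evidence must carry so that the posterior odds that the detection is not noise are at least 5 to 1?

Prior odds = 0.125.
Target odds = 5.
Required Bayes factor = 5 ÷ 0.125 = 40.

40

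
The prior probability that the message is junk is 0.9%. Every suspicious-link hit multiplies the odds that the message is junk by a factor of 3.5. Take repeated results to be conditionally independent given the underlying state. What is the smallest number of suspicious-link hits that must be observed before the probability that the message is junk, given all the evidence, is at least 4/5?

5

Prior odds: 0.009 ÷ 0.991 = 9/991.
Likelihood ratio per suspicious-link hit = 3.5.
Target odds: 0.8 ÷ 0.2 = 4.
Require 3.5ⁿ ≥ 4 ÷ (9/991) = 3964/9.
3.5⁴ = 150.0625 falls short of 3964/9 but 3.5⁵ = 525.21875 reaches it, so n = 5.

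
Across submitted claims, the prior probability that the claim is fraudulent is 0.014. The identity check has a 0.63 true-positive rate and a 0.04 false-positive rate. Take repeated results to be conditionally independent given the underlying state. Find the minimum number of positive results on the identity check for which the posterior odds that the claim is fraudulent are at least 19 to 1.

Prior odds: 0.014 ÷ 0.986 = 7/493.
Likelihood ratio of a positive result = 0.63/0.04 = 15.75.
Target odds = 19.
Need (7/493) × 15.75ⁿ ≥ 19, i.e. 15.75ⁿ ≥ 9367/7.
15.75² = 248.0625 falls short of 9367/7 but 15.75³ = 3906.984375 reaches it, so n = 3.

3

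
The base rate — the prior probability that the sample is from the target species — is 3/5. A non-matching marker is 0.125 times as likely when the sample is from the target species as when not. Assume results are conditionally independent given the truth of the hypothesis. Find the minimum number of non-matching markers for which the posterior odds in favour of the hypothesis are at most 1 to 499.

4

Prior odds = 0.6/0.4 = 1.5.
Likelihood ratio per non-matching marker = 0.125.
Target odds = 1/499.
Require 0.125ⁿ ≤ 1/499 ÷ 1.5 = 2/1497.
0.125³ = 0.001953125 is still above 2/1497 but 0.125⁴ = 1/4096 is at or below it, so n = 4.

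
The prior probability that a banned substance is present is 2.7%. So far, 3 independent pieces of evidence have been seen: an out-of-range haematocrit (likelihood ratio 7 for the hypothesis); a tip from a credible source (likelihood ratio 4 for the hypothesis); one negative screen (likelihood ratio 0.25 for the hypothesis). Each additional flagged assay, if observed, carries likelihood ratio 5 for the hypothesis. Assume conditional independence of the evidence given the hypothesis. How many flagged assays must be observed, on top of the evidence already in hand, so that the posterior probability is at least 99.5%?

Prior odds = 0.027/0.973 = 27/973.
Combined Bayes factor of the evidence already in hand = 7 × 4 × 0.25 = 7.
Odds after that evidence = (27/973) × 7 = 27/139.
Target odds = 0.995/0.005 = 199.
Need 5ⁿ ≥ 199 ÷ (27/139) = 27661/27.
5⁴ = 625 falls short of 27661/27 but 5⁵ = 3125 reaches it, so n = 5.

5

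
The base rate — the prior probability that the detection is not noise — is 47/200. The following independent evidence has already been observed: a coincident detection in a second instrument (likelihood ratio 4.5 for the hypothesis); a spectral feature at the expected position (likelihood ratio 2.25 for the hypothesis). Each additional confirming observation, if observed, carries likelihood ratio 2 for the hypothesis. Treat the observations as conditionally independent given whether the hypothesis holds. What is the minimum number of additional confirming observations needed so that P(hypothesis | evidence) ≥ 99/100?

Prior odds = 0.235/0.765 = 47/153.
Combined Bayes factor of the evidence already in hand = 4.5 × 2.25 = 10.125.
Odds after that evidence = (47/153) × 10.125 = 423/136.
Target odds = 0.99/0.01 = 99.
Need 2ⁿ ≥ 99 ÷ (423/136) = 1496/47.
2⁴ = 16 falls short of 1496/47 but 2⁵ = 32 reaches it, so n = 5.

5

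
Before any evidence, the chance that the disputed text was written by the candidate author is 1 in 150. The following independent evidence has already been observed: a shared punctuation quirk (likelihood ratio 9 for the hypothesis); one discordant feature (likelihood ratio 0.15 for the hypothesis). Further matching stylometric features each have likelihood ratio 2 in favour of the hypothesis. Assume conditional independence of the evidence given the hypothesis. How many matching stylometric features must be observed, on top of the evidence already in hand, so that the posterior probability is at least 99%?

14

Prior odds = (1/150)/(149/150) = 1/149.
Combined Bayes factor of the evidence already in hand = 9 × 0.15 = 1.35.
Odds after that evidence = (1/149) × 1.35 = 27/2980.
Target odds = 0.99/0.01 = 99.
Need 2ⁿ ≥ 99 ÷ (27/2980) = 32780/3.
2¹³ = 8192 falls short of 32780/3 but 2¹⁴ = 16384 reaches it, so n = 14.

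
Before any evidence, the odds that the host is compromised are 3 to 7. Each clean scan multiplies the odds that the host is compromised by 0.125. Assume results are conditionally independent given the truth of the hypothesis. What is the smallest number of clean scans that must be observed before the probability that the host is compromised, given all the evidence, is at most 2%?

Prior odds = 3/7.
Likelihood ratio per clean scan = 0.125.
Target posterior odds = 0.02/0.98 = 1/49.
Need (3/7) × 0.125ⁿ ≤ 1/49, i.e. 0.125ⁿ ≤ 1/21.
0.125¹ = 0.125 is still above 1/21 but 0.125² = 0.015625 is at or below it, so n = 2.

2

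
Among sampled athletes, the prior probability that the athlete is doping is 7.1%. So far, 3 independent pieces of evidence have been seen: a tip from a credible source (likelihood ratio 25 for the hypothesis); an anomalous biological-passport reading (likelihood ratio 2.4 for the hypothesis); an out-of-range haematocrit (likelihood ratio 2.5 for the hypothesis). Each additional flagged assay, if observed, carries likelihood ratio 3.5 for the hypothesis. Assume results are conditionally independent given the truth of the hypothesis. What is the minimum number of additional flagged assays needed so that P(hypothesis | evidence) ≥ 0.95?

1

Prior odds = 0.071/0.929 = 71/929.
Combined Bayes factor of the evidence already in hand = 25 × 2.4 × 2.5 = 150.
Odds after that evidence = (71/929) × 150 = 10650/929.
Target odds = 0.95/0.05 = 19.
Need 3.5ⁿ ≥ 19 ÷ (10650/929) = 17651/10650.
3.5¹ = 3.5, which meets the required 17651/10650; so n = 1.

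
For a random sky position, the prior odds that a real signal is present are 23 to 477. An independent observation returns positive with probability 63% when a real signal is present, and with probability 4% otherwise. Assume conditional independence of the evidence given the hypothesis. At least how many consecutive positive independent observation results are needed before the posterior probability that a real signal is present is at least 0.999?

Prior odds = 23/477.
Likelihood ratio of a positive result = 0.63/0.04 = 15.75.
Target posterior odds = 0.999/0.001 = 999.
Need (23/477) × 15.75ⁿ ≥ 999, i.e. 15.75ⁿ ≥ 476523/23.
15.75³ = 3906.984375 falls short of 476523/23 but 15.75⁴ = 15752961/256 reaches it, so n = 4.

4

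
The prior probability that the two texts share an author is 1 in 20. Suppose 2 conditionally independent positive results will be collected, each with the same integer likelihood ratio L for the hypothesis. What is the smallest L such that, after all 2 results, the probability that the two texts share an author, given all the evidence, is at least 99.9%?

138

Prior odds = 0.05/0.95 = 1/19.
Target odds = 0.999/0.001 = 999.
Need L² ≥ 999 ÷ (1/19) = 18981.
137² = 18769 < 18981 ≤ 19044 = 138², so L = 138.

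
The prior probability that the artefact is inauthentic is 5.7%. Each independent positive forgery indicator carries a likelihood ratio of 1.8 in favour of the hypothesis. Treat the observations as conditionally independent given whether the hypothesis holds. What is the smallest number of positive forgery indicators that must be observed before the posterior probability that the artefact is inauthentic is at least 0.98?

Prior odds: 0.057 ÷ 0.943 = 57/943.
Likelihood ratio per positive forgery indicator = 1.8.
Target posterior odds = 0.98/0.02 = 49.
Require 1.8ⁿ ≥ 49 ÷ (57/943) = 46207/57.
1.8¹¹ ≈642.684 falls short of 46207/57 but 1.8¹² ≈1156.83 reaches it, so n = 12.

12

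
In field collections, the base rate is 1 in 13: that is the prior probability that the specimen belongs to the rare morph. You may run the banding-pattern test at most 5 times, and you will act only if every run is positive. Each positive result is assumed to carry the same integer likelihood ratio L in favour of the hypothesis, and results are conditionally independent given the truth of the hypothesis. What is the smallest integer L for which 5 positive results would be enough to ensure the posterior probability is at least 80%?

3

Prior odds = (1/13)/(12/13) = 1/12.
Target odds = 0.8/0.2 = 4.
Need L⁵ ≥ 4 ÷ (1/12) = 48.
2⁵ = 32 < 48 ≤ 243 = 3⁵, so L = 3.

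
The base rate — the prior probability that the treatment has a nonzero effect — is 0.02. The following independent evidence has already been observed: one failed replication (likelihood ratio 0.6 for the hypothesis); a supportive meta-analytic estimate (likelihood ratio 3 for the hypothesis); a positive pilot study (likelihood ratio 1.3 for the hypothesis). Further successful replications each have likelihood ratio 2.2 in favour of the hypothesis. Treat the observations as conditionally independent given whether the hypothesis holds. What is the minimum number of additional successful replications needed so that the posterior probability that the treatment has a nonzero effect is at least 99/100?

Prior odds = 0.02/0.98 = 1/49.
Combined Bayes factor of the evidence already in hand = 0.6 × 3 × 1.3 = 2.34.
Odds after that evidence = (1/49) × 2.34 = 117/2450.
Target odds = 0.99/0.01 = 99.
Need 2.2ⁿ ≥ 99 ÷ (117/2450) = 26950/13.
2.2⁹ ≈1207.27 falls short of 26950/13 but 2.2¹⁰ ≈2655.99 reaches it, so n = 10.

10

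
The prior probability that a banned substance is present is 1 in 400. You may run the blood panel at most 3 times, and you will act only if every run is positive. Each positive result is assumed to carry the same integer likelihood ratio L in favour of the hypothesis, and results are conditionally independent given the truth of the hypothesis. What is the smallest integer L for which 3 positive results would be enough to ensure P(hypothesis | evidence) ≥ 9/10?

Prior odds = 0.0025/0.9975 = 1/399.
Target odds = 0.9/0.1 = 9.
Need L³ ≥ 9 ÷ (1/399) = 3591.
15³ = 3375 < 3591 ≤ 4096 = 16³, so L = 16.

16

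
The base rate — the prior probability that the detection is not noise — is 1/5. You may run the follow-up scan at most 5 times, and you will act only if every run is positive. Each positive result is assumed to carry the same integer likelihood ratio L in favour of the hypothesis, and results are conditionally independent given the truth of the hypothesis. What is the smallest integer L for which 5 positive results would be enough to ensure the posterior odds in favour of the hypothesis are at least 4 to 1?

Prior odds = 0.2/0.8 = 0.25.
Target odds = 4.
Need L⁵ ≥ 4 ÷ 0.25 = 16.
1⁵ = 1 < 16 ≤ 32 = 2⁵, so L = 2.

2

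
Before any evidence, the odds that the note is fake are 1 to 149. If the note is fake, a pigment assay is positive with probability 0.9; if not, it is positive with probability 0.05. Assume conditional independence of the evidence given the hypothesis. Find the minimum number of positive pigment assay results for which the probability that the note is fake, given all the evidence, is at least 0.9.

3

Prior odds = 1/149.
Likelihood ratio of a positive = 0.9/0.05 = 18.
Target posterior odds = 0.9/0.1 = 9.
Require 18ⁿ ≥ 9 ÷ (1/149) = 1341.
18² = 324 falls short of 1341 but 18³ = 5832 reaches it, so n = 3.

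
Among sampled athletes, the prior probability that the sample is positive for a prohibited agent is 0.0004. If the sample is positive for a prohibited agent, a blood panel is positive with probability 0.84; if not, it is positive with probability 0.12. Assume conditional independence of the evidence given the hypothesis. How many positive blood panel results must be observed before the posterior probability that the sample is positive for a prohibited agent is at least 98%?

7

Prior odds = 0.0004/0.9996 = 1/2499.
Likelihood ratio of a positive = 0.84/0.12 = 7.
Target posterior odds = 0.98/0.02 = 49.
Need (1/2499) × 7ⁿ ≥ 49, i.e. 7ⁿ ≥ 122451.
7⁶ = 117649 falls short of 122451 but 7⁷ = 823543 reaches it, so n = 7.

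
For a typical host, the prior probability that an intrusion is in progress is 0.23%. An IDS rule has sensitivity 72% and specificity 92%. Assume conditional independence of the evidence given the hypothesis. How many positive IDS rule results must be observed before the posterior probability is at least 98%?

Prior odds = 0.0023/0.9977 = 23/9977.
False-positive rate = 1 − 0.92 = 0.08; likelihood ratio of a positive = 0.72/0.08 = 9.
Target posterior odds = 0.98/0.02 = 49.
Require 9ⁿ ≥ 49 ÷ (23/9977) = 488873/23.
9⁴ = 6561 falls short of 488873/23 but 9⁵ = 59049 reaches it, so n = 5.

5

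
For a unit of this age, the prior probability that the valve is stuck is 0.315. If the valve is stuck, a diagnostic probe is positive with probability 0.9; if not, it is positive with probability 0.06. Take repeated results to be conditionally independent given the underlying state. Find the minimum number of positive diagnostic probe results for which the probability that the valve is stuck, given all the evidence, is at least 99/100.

Prior odds = 0.315/0.685 = 63/137.
Likelihood ratio of a positive = 0.9/0.06 = 15.
Target posterior odds = 0.99/0.01 = 99.
Require 15ⁿ ≥ 99 ÷ (63/137) = 1507/7.
15¹ = 15 falls short of 1507/7 but 15² = 225 reaches it, so n = 2.

2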